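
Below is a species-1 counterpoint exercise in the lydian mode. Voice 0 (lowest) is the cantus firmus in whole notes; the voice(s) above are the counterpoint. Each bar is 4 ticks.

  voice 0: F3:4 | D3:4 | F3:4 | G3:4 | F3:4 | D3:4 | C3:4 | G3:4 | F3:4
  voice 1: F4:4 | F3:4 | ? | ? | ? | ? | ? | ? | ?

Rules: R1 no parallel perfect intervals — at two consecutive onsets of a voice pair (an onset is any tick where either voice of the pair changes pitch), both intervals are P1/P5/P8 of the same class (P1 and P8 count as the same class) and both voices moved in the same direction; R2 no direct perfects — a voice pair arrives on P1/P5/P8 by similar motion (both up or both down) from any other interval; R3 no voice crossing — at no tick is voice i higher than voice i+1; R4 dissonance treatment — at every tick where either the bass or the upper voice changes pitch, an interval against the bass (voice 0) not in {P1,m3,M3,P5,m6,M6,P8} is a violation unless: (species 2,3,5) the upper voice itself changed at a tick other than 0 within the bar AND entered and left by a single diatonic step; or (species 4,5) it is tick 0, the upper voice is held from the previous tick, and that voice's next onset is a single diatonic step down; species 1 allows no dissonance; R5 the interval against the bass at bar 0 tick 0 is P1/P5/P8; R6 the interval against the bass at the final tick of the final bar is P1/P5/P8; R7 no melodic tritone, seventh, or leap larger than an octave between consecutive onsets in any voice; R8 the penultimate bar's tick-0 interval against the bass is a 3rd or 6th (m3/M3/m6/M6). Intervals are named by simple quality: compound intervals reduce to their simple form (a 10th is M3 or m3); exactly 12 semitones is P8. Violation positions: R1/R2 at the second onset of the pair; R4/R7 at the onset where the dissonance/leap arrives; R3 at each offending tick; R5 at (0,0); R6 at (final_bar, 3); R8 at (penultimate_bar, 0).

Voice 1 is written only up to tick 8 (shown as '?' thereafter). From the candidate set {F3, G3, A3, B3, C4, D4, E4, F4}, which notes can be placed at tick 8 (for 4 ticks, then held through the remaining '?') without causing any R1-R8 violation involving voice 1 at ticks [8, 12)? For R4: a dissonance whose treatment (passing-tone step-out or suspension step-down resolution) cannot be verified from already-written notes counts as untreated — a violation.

{A3, D4, F3}

F3: legal
G3: violates R4
A3: legal
B3: violates R4,R7
C4: violates R2
D4: legal
E4: violates R4,R7
F4: violates R2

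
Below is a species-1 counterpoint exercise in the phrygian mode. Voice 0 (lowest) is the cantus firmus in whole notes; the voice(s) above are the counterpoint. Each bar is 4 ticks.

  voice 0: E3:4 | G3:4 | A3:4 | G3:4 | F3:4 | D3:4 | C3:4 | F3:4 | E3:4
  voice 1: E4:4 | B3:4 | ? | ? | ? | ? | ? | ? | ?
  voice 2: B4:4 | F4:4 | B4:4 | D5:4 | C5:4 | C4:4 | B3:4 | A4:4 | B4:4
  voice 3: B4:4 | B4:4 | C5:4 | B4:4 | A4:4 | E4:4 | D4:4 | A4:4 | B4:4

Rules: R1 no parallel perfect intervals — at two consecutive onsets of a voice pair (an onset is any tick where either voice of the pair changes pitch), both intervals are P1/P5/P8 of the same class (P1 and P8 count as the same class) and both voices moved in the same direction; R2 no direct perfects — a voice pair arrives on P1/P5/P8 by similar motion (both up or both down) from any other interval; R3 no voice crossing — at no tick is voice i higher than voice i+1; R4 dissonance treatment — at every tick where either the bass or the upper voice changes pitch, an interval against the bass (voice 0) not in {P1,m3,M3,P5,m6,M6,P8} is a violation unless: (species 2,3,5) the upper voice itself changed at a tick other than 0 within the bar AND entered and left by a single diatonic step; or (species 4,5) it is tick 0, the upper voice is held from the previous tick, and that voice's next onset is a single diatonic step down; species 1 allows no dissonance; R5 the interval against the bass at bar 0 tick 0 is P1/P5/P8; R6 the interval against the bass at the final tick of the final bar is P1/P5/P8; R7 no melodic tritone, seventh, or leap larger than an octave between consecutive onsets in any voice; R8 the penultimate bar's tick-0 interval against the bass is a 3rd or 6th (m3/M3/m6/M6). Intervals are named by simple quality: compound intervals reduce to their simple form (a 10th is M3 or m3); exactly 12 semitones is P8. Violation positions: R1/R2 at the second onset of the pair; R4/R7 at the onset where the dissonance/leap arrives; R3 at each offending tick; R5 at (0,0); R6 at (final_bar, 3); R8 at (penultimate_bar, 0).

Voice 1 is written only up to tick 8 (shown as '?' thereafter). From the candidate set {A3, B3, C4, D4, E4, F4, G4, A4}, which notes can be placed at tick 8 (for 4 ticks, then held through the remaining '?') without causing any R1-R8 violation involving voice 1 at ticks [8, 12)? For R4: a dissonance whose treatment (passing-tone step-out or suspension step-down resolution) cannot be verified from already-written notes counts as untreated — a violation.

A3: legal
B3: violates R4
C4: violates R1
D4: violates R4
E4: violates R2
F4: violates R2,R7
G4: violates R4
A4: violates R2,R7

{A3}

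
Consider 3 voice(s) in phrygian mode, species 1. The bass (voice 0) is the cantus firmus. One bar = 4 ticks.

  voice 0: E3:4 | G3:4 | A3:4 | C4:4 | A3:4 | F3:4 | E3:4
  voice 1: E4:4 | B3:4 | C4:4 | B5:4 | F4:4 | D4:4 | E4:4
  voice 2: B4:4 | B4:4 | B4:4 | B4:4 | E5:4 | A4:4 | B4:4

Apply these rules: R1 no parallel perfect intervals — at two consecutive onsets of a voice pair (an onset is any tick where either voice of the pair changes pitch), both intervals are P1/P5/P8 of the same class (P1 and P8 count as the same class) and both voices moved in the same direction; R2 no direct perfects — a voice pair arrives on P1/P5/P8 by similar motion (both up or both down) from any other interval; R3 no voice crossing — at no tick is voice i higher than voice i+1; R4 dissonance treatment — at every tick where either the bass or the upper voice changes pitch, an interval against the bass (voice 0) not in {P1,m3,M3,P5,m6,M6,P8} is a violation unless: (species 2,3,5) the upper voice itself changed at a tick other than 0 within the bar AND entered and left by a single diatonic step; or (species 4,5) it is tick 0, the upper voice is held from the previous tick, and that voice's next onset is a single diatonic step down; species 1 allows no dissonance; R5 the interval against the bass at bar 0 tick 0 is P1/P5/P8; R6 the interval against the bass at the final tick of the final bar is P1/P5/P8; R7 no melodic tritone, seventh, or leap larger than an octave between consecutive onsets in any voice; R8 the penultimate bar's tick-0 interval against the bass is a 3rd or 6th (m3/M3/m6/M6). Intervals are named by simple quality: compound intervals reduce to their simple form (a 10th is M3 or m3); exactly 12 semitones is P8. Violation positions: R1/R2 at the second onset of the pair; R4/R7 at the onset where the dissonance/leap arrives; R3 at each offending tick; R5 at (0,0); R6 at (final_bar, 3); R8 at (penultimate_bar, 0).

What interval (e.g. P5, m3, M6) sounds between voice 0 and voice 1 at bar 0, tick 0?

voice 0=E3 voice 1=E4 -> P8

P8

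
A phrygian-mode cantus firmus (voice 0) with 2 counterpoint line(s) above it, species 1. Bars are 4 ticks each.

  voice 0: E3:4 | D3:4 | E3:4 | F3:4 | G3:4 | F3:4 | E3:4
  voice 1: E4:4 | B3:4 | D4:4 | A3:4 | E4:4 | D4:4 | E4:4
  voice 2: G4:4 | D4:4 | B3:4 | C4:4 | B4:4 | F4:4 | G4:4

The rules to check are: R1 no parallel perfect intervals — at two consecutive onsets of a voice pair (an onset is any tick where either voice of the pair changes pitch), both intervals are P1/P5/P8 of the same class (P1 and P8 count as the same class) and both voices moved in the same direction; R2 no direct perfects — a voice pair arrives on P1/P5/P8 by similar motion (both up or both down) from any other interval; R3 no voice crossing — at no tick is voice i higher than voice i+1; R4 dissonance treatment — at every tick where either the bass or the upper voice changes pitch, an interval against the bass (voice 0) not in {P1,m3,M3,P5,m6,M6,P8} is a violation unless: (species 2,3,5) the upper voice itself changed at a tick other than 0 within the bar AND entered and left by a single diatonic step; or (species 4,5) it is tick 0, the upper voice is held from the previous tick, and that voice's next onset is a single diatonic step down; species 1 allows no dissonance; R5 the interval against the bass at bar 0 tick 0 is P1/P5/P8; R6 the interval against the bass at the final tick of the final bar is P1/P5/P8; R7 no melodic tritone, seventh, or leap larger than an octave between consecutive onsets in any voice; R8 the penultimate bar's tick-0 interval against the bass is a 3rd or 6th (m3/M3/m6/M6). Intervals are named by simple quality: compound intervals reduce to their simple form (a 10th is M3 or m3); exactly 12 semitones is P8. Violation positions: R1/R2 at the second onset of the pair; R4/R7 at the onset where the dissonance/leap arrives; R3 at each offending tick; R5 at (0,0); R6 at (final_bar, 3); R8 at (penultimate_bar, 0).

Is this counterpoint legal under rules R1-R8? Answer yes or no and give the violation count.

No (14 violations)

bar 0: v0=E3 v1=E4 v2=G4 (m3)
bar 1: v0=D3 v1=B3 v2=D4 (P8)
bar 2: v0=E3 v1=D4 v2=B3 (P5)
bar 3: v0=F3 v1=A3 v2=C4 (P5)
bar 4: v0=G3 v1=E4 v2=B4 (M3)
bar 5: v0=F3 v1=D4 v2=F4 (P8)
bar 6: v0=E3 v1=E4 v2=G4 (m3)
  R5 @ bar0.0: opens on m3
  R2 @ bar1.0: E3/G4 m3 -> D3/D4 P8 similar
  R3 @ bar2.0: D4 above B3
  R4 @ bar2.0: E3/D4 m7 untreated
  R3 @ bar2.1: D4 above B3
  R3 @ bar2.2: D4 above B3
  R3 @ bar2.3: D4 above B3
  R1 @ bar3.0: E3/B3 P5 -> F3/C4 P5 similar
  R2 @ bar4.0: A3/C4 m3 -> E4/B4 P5 similar
  R7 @ bar4.0: C4->B4 leap 11st
  R2 @ bar5.0: G3/B4 M3 -> F3/F4 P8 similar
  R7 @ bar5.0: B4->F4 leap 6st
  R8 @ bar5.0: penult P8 not 3rd/6th
  R6 @ bar6.3: closes on m3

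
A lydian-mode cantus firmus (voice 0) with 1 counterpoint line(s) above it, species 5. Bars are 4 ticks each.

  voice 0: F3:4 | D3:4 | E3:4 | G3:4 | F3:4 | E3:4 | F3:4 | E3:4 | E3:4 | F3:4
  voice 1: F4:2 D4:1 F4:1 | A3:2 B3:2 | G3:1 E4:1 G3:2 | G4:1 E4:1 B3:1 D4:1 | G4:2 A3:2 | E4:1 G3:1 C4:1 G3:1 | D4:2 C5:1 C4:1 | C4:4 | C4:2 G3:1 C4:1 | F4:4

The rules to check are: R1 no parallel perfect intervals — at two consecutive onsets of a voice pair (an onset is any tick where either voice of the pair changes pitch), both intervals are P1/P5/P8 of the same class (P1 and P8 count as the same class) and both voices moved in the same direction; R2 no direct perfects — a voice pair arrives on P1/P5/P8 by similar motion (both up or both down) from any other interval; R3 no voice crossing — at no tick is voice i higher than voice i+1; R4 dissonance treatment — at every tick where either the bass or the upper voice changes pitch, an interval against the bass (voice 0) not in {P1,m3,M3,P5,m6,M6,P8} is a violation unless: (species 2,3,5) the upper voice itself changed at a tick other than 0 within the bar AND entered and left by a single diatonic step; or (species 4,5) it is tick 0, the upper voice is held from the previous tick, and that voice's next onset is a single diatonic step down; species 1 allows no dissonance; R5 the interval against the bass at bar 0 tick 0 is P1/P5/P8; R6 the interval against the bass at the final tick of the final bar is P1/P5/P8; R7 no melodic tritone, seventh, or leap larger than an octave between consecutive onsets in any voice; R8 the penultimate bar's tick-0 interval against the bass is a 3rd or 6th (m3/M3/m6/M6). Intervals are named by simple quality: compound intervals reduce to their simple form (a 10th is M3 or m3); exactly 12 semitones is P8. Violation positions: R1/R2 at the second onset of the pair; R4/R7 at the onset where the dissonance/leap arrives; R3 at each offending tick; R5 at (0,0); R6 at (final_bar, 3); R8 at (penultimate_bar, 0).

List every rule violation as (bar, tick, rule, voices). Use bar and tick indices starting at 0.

bar 0: v0=F3 v1=F4 downbeat P8
bar 1: v0=D3 v1=A3 downbeat P5
bar 2: v0=E3 v1=G3 downbeat m3
bar 3: v0=G3 v1=G4 downbeat P8
bar 4: v0=F3 v1=G4 downbeat M2
bar 5: v0=E3 v1=E4 downbeat P8
bar 6: v0=F3 v1=D4 downbeat M6
bar 7: v0=E3 v1=C4 downbeat m6
bar 8: v0=E3 v1=C4 downbeat m6
bar 9: v0=F3 v1=F4 downbeat P8
  -> R2 @ bar 1 tick 0 v(0, 1): F3/F4 P8 -> D3/A3 P5 similar
  -> R2 @ bar 3 tick 0 v(0, 1): E3/G3 m3 -> G3/G4 P8 similar
  -> R4 @ bar 4 tick 0 v(0, 1): F3/G4 M2 untreated
  -> R7 @ bar 4 tick 2 v(1,): G4->A3 leap 10st
  -> R7 @ bar 6 tick 2 v(1,): D4->C5 leap 10st
  -> R2 @ bar 9 tick 0 v(0, 1): E3/C4 m6 -> F3/F4 P8 similar

(1, 0, R2, (0, 1))
(3, 0, R2, (0, 1))
(4, 0, R4, (0, 1))
(4, 2, R7, (1,))
(6, 2, R7, (1,))
(9, 0, R2, (0, 1))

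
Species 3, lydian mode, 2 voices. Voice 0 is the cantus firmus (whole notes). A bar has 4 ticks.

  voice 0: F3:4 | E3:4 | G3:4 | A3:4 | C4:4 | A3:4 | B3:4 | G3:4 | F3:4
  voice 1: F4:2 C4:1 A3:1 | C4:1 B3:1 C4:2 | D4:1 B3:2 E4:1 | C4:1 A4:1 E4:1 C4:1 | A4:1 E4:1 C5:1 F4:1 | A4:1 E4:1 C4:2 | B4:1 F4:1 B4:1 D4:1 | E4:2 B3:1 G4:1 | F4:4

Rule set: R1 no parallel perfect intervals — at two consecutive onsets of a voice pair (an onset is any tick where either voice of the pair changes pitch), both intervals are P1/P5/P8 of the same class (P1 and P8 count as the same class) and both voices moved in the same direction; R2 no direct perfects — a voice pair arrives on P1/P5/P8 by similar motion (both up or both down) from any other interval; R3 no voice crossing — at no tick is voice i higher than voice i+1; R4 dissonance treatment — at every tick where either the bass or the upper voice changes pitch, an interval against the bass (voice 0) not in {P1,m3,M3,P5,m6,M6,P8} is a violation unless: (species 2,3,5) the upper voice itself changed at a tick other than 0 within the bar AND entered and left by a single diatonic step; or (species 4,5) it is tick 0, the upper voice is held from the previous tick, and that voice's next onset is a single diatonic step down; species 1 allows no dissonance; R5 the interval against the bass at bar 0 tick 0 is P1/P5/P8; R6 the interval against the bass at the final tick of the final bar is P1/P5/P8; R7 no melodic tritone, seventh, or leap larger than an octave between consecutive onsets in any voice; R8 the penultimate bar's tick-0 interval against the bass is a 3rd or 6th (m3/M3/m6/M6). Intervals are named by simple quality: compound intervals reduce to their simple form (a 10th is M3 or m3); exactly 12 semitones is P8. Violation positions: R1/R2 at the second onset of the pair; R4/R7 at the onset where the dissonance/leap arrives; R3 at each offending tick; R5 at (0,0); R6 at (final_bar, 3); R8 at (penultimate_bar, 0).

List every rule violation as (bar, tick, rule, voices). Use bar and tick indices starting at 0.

bar 0: v0=F3 v1=F4 downbeat P8
bar 1: v0=E3 v1=C4 downbeat m6
bar 2: v0=G3 v1=D4 downbeat P5
bar 3: v0=A3 v1=C4 downbeat m3
bar 4: v0=C4 v1=A4 downbeat M6
bar 5: v0=A3 v1=A4 downbeat P8
bar 6: v0=B3 v1=B4 downbeat P8
bar 7: v0=G3 v1=E4 downbeat M6
bar 8: v0=F3 v1=F4 downbeat P8
  -> R2 @ bar 2 tick 0 v(0, 1): E3/C4 m6 -> G3/D4 P5 similar
  -> R4 @ bar 4 tick 3 v(0, 1): C4/F4 P4 untreated
  -> R2 @ bar 6 tick 0 v(0, 1): A3/C4 m3 -> B3/B4 P8 similar
  -> R7 @ bar 6 tick 0 v(1,): C4->B4 leap 11st
  -> R4 @ bar 6 tick 1 v(0, 1): B3/F4 TT untreated
  -> R7 @ bar 6 tick 1 v(1,): B4->F4 leap 6st
  -> R7 @ bar 6 tick 2 v(1,): F4->B4 leap 6st
  -> R1 @ bar 8 tick 0 v(0, 1): G3/G4 P8 -> F3/F4 P8 similar

(2, 0, R2, (0, 1))
(4, 3, R4, (0, 1))
(6, 0, R2, (0, 1))
(6, 0, R7, (1,))
(6, 1, R4, (0, 1))
(6, 1, R7, (1,))
(6, 2, R7, (1,))
(8, 0, R1, (0, 1))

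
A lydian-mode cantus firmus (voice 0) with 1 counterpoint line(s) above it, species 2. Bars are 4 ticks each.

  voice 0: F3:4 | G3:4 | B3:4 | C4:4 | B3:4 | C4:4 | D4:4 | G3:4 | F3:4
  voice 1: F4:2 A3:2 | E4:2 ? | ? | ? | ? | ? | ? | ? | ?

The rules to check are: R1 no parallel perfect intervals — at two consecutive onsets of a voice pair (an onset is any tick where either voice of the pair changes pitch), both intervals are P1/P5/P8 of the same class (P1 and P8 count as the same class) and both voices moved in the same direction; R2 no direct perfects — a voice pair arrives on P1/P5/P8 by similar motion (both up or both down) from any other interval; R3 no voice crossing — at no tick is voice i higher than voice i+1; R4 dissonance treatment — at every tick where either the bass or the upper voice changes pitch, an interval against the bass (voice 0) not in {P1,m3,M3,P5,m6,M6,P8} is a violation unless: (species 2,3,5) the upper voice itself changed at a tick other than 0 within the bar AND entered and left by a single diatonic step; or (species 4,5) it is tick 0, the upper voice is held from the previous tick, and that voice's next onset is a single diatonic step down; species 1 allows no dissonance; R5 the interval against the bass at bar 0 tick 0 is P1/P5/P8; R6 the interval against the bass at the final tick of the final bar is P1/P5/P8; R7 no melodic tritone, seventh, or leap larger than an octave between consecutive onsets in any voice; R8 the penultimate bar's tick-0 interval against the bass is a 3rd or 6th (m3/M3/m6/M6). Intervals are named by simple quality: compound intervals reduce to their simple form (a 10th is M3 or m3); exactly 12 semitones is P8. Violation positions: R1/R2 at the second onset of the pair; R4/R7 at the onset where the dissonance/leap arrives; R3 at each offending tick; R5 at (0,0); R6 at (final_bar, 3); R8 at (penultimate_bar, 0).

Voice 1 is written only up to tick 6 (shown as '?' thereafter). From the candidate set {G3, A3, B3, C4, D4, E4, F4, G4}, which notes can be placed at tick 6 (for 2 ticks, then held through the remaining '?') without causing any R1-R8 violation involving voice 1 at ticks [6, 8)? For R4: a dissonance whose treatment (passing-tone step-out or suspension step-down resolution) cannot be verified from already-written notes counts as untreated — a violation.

G3: legal
A3: violates R4
B3: legal
C4: violates R4
D4: legal
E4: legal
F4: violates R4
G4: legal

{B3, D4, E4, G3, G4}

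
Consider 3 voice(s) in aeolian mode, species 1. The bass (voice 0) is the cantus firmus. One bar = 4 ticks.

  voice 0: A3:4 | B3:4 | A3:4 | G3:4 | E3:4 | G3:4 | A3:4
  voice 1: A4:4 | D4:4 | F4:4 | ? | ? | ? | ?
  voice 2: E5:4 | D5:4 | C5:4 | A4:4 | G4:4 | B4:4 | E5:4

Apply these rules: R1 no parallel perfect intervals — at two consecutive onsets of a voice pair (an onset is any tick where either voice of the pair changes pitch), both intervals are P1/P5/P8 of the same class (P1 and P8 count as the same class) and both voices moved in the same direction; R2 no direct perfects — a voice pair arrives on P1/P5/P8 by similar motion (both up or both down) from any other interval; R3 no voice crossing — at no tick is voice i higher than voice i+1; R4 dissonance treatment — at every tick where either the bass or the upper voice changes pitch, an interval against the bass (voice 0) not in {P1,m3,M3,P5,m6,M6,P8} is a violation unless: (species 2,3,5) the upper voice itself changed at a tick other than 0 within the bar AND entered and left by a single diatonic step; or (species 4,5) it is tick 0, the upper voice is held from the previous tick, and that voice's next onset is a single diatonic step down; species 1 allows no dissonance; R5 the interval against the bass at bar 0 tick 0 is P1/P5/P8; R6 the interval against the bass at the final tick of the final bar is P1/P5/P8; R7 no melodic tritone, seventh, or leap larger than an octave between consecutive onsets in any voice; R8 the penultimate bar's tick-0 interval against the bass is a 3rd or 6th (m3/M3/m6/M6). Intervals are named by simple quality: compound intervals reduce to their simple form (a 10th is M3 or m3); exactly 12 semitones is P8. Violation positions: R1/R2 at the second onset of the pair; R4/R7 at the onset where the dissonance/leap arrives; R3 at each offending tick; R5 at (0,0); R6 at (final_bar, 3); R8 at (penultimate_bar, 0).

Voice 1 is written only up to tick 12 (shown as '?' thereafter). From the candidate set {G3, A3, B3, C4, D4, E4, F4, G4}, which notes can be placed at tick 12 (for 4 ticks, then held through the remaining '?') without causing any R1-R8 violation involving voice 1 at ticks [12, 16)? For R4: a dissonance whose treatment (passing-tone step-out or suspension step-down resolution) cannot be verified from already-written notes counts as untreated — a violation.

G3: violates R2,R7
A3: violates R2,R4
B3: violates R7
C4: violates R4
D4: violates R1,R2
E4: legal
F4: violates R4
G4: legal

{E4, G4}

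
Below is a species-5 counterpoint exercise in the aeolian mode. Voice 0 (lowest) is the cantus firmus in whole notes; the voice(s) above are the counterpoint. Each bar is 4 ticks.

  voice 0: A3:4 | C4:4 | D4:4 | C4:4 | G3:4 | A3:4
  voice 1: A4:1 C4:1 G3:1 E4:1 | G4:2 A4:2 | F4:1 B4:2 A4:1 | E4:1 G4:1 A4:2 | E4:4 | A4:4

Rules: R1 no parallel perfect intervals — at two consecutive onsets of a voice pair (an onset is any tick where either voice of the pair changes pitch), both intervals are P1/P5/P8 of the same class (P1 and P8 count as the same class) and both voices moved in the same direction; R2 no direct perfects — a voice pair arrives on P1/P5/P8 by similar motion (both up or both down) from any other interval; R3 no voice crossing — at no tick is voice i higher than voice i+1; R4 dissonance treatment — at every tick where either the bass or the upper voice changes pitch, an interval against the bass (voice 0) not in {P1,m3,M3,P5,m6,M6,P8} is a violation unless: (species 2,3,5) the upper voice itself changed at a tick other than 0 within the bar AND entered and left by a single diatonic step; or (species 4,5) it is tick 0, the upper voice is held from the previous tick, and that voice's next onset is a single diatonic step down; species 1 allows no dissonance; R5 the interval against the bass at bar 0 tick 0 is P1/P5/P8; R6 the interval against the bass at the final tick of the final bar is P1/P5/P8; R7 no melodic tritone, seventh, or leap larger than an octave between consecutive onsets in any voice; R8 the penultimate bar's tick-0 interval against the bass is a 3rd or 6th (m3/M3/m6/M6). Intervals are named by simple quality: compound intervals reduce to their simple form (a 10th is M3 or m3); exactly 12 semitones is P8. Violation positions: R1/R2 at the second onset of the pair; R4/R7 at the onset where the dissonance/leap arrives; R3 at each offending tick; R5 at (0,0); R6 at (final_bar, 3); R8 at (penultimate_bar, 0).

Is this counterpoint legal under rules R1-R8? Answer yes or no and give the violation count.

bar 0: v0=A3 v1=A4 (P8)
bar 1: v0=C4 v1=G4 (P5)
bar 2: v0=D4 v1=F4 (m3)
bar 3: v0=C4 v1=E4 (M3)
bar 4: v0=G3 v1=E4 (M6)
bar 5: v0=A3 v1=A4 (P8)
  R3 @ bar0.2: A3 above G3
  R4 @ bar0.2: A3/G3 M2 untreated
  R1 @ bar1.0: A3/E4 P5 -> C4/G4 P5 similar
  R7 @ bar2.1: F4->B4 leap 6st
  R2 @ bar5.0: G3/E4 M6 -> A3/A4 P8 similar

No (5 violations)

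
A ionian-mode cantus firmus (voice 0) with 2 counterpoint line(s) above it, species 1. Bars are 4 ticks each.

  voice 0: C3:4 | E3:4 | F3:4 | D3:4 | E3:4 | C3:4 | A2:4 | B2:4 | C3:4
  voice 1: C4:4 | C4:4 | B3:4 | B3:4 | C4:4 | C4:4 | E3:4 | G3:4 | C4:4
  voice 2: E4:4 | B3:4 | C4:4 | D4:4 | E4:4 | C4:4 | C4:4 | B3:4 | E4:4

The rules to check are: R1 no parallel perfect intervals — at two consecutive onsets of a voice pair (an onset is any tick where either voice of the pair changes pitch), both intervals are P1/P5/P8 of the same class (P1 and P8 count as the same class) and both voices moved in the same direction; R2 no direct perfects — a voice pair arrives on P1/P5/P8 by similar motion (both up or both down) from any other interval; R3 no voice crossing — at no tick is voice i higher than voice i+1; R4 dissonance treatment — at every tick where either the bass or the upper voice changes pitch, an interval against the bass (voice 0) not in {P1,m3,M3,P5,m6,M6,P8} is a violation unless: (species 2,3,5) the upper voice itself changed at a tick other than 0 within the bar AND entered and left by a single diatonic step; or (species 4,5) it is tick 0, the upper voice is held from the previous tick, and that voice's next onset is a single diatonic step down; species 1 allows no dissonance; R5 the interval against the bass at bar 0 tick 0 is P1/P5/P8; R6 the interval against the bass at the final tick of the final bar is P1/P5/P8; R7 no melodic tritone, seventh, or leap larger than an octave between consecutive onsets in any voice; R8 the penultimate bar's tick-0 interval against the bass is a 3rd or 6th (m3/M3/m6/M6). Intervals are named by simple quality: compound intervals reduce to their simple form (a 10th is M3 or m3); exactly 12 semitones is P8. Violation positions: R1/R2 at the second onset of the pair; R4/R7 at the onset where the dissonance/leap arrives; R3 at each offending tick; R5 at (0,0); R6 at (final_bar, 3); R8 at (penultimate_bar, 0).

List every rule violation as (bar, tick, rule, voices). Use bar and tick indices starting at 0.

(0, 0, R5, (0, 2))
(1, 0, R3, (1, 2))
(1, 1, R3, (1, 2))
(1, 2, R3, (1, 2))
(1, 3, R3, (1, 2))
(2, 0, R1, (0, 2))
(2, 0, R4, (0, 1))
(4, 0, R1, (0, 2))
(5, 0, R1, (0, 2))
(6, 0, R2, (0, 1))
(7, 0, R8, (0, 2))
(8, 0, R2, (0, 1))
(8, 3, R6, (0, 2))

bar 0: v0=C3 v1=C4 v2=E4 downbeat M3
bar 1: v0=E3 v1=C4 v2=B3 downbeat P5
bar 2: v0=F3 v1=B3 v2=C4 downbeat P5
bar 3: v0=D3 v1=B3 v2=D4 downbeat P8
bar 4: v0=E3 v1=C4 v2=E4 downbeat P8
bar 5: v0=C3 v1=C4 v2=C4 downbeat P8
bar 6: v0=A2 v1=E3 v2=C4 downbeat m3
bar 7: v0=B2 v1=G3 v2=B3 downbeat P8
bar 8: v0=C3 v1=C4 v2=E4 downbeat M3
  -> R5 @ bar 0 tick 0 v(0, 2): opens on M3
  -> R3 @ bar 1 tick 0 v(1, 2): C4 above B3
  -> R3 @ bar 1 tick 1 v(1, 2): C4 above B3
  -> R3 @ bar 1 tick 2 v(1, 2): C4 above B3
  -> R3 @ bar 1 tick 3 v(1, 2): C4 above B3
  -> R1 @ bar 2 tick 0 v(0, 2): E3/B3 P5 -> F3/C4 P5 similar
  -> R4 @ bar 2 tick 0 v(0, 1): F3/B3 TT untreated
  -> R1 @ bar 4 tick 0 v(0, 2): D3/D4 P8 -> E3/E4 P8 similar
  -> R1 @ bar 5 tick 0 v(0, 2): E3/E4 P8 -> C3/C4 P8 similar
  -> R2 @ bar 6 tick 0 v(0, 1): C3/C4 P8 -> A2/E3 P5 similar
  -> R8 @ bar 7 tick 0 v(0, 2): penult P8 not 3rd/6th
  -> R2 @ bar 8 tick 0 v(0, 1): B2/G3 m6 -> C3/C4 P8 similar
  -> R6 @ bar 8 tick 3 v(0, 2): closes on M3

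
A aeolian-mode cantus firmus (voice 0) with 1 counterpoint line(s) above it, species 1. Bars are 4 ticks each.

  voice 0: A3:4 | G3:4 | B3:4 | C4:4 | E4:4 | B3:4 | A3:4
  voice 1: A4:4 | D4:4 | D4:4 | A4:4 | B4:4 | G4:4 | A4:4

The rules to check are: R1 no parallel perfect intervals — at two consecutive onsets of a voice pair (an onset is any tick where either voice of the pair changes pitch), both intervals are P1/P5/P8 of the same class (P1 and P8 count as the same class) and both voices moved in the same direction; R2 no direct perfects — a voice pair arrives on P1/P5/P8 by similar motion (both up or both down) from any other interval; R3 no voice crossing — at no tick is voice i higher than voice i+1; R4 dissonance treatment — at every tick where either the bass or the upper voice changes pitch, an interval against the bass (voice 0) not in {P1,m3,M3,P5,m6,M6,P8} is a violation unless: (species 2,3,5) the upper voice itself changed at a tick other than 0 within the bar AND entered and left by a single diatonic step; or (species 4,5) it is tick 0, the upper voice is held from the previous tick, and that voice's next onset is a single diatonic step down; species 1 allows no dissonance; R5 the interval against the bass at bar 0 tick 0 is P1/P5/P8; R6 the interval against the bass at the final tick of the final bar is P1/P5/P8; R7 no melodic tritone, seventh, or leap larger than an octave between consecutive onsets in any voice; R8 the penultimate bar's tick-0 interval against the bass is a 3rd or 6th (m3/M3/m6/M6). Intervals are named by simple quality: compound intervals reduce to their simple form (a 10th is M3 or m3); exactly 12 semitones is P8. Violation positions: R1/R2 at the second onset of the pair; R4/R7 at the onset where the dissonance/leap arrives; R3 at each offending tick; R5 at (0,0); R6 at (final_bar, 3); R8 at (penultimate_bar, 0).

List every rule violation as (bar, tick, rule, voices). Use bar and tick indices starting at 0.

bar 0: v0=A3 v1=A4 downbeat P8
bar 1: v0=G3 v1=D4 downbeat P5
bar 2: v0=B3 v1=D4 downbeat m3
bar 3: v0=C4 v1=A4 downbeat M6
bar 4: v0=E4 v1=B4 downbeat P5
bar 5: v0=B3 v1=G4 downbeat m6
bar 6: v0=A3 v1=A4 downbeat P8
  -> R2 @ bar 1 tick 0 v(0, 1): A3/A4 P8 -> G3/D4 P5 similar
  -> R2 @ bar 4 tick 0 v(0, 1): C4/A4 M6 -> E4/B4 P5 similar

(1, 0, R2, (0, 1))
(4, 0, R2, (0, 1))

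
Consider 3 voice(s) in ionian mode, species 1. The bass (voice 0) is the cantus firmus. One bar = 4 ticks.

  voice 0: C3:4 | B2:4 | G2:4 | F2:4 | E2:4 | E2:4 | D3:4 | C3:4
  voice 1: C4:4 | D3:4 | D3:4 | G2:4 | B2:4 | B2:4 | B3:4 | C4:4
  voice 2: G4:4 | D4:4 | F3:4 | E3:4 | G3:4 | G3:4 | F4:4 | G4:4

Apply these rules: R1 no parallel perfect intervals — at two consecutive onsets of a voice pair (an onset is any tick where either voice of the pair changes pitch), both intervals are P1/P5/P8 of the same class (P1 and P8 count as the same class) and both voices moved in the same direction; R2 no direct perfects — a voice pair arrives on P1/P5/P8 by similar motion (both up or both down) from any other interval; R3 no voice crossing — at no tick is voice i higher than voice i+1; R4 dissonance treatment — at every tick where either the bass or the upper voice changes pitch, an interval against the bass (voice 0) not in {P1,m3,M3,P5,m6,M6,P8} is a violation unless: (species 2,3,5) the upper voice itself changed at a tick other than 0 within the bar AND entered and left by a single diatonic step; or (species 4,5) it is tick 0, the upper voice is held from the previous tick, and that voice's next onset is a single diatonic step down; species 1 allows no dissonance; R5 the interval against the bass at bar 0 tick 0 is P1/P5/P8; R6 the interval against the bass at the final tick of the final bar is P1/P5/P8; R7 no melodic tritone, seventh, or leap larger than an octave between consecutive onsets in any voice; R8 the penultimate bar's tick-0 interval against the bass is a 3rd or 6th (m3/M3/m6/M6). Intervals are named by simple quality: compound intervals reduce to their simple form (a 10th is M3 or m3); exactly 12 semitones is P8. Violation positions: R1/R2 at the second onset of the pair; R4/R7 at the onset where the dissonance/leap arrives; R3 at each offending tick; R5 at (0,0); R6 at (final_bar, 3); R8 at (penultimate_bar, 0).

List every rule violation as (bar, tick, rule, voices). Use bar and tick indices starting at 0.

bar 0: v0=C3 v1=C4 v2=G4 downbeat P5
bar 1: v0=B2 v1=D3 v2=D4 downbeat m3
bar 2: v0=G2 v1=D3 v2=F3 downbeat m7
bar 3: v0=F2 v1=G2 v2=E3 downbeat M7
bar 4: v0=E2 v1=B2 v2=G3 downbeat m3
bar 5: v0=E2 v1=B2 v2=G3 downbeat m3
bar 6: v0=D3 v1=B3 v2=F4 downbeat m3
bar 7: v0=C3 v1=C4 v2=G4 downbeat P5
  -> R2 @ bar 1 tick 0 v(1, 2): C4/G4 P5 -> D3/D4 P8 similar
  -> R7 @ bar 1 tick 0 v(1,): C4->D3 leap 10st
  -> R4 @ bar 2 tick 0 v(0, 2): G2/F3 m7 untreated
  -> R4 @ bar 3 tick 0 v(0, 1): F2/G2 M2 untreated
  -> R4 @ bar 3 tick 0 v(0, 2): F2/E3 M7 untreated
  -> R7 @ bar 6 tick 0 v(0,): E2->D3 leap 10st
  -> R7 @ bar 6 tick 0 v(2,): G3->F4 leap 10st
  -> R2 @ bar 7 tick 0 v(1, 2): B3/F4 TT -> C4/G4 P5 similar

(1, 0, R2, (1, 2))
(1, 0, R7, (1,))
(2, 0, R4, (0, 2))
(3, 0, R4, (0, 1))
(3, 0, R4, (0, 2))
(6, 0, R7, (0,))
(6, 0, R7, (2,))
(7, 0, R2, (1, 2))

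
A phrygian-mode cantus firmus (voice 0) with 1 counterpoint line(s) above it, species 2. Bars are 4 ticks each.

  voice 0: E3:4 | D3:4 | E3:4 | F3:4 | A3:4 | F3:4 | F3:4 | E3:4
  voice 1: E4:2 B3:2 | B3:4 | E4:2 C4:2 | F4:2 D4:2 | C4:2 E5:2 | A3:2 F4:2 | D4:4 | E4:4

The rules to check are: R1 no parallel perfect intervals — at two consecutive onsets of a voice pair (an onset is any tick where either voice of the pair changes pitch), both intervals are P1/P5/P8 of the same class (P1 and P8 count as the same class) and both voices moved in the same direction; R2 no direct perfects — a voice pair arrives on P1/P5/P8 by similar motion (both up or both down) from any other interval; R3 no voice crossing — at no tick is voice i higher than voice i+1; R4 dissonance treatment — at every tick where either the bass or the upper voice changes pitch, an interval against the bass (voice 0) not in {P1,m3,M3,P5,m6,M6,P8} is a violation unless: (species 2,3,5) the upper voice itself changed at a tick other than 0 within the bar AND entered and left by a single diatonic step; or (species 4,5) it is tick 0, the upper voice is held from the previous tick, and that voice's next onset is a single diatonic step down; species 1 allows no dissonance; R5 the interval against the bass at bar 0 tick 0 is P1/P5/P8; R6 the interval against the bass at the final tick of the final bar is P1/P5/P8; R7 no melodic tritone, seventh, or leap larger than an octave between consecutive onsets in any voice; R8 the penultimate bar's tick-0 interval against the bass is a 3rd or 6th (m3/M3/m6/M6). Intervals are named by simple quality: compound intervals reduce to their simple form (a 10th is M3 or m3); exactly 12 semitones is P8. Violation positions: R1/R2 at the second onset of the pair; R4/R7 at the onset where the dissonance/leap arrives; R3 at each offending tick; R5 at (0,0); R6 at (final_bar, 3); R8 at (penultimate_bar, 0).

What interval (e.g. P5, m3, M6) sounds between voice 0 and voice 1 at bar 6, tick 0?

voice 0=F3 voice 1=D4 -> M6

M6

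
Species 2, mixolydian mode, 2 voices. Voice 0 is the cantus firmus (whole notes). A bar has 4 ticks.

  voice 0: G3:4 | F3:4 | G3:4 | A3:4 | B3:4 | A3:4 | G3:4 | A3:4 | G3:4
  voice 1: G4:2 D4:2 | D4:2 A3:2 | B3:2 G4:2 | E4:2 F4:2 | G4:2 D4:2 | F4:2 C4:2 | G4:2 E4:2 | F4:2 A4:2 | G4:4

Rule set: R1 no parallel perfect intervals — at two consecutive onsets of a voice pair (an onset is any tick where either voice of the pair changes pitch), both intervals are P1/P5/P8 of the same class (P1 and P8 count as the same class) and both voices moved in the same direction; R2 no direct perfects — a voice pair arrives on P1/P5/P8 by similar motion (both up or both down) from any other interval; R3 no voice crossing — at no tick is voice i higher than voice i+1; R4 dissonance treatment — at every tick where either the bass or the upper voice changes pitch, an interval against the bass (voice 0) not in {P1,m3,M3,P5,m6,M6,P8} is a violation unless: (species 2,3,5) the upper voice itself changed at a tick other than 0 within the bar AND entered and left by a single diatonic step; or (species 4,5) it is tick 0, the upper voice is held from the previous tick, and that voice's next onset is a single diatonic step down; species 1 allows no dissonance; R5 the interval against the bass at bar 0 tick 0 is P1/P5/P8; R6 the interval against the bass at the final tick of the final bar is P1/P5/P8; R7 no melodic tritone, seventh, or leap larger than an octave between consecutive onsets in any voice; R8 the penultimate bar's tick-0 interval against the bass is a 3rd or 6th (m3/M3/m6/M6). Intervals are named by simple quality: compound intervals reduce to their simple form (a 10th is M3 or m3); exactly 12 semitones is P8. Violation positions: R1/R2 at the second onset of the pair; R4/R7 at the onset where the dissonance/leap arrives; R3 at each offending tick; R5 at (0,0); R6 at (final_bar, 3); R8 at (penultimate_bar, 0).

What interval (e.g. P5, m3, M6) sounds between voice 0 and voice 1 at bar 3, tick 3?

m6

voice 0=A3 voice 1=F4 -> m6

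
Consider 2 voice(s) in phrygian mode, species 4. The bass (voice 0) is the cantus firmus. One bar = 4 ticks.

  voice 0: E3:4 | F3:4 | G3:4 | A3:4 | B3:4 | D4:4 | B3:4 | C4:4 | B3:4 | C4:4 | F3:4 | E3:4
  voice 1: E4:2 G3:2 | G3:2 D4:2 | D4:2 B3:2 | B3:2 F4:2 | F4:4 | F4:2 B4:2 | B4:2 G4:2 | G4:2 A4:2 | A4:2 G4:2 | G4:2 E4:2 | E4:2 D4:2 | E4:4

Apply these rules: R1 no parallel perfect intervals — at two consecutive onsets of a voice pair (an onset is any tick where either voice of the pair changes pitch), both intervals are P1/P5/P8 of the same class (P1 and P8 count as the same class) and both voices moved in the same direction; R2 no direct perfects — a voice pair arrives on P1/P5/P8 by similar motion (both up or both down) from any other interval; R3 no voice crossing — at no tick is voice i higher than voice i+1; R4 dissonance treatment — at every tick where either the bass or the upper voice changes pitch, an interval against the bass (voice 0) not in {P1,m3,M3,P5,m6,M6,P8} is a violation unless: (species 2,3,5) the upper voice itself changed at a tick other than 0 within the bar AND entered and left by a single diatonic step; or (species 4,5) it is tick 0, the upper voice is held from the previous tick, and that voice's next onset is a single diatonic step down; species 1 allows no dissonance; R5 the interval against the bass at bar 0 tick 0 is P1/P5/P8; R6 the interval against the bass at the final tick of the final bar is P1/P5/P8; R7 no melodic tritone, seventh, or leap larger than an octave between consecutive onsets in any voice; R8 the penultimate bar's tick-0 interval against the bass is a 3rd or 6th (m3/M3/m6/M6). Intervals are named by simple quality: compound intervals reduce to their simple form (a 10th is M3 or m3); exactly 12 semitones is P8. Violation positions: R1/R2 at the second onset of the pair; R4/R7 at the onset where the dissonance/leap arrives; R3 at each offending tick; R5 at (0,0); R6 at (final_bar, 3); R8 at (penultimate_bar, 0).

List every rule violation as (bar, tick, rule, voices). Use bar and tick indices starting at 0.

bar 0: v0=E3 v1=E4 downbeat P8
bar 1: v0=F3 v1=G3 downbeat M2
bar 2: v0=G3 v1=D4 downbeat P5
bar 3: v0=A3 v1=B3 downbeat M2
bar 4: v0=B3 v1=F4 downbeat TT
bar 5: v0=D4 v1=F4 downbeat m3
bar 6: v0=B3 v1=B4 downbeat P8
bar 7: v0=C4 v1=G4 downbeat P5
bar 8: v0=B3 v1=A4 downbeat m7
bar 9: v0=C4 v1=G4 downbeat P5
bar 10: v0=F3 v1=E4 downbeat M7
bar 11: v0=E3 v1=E4 downbeat P8
  -> R4 @ bar 1 tick 0 v(0, 1): F3/G3 M2 untreated
  -> R4 @ bar 3 tick 0 v(0, 1): A3/B3 M2 untreated
  -> R7 @ bar 3 tick 2 v(1,): B3->F4 leap 6st
  -> R4 @ bar 4 tick 0 v(0, 1): B3/F4 TT untreated
  -> R7 @ bar 5 tick 2 v(1,): F4->B4 leap 6st
  -> R8 @ bar 10 tick 0 v(0, 1): penult M7 not 3rd/6th

(1, 0, R4, (0, 1))
(3, 0, R4, (0, 1))
(3, 2, R7, (1,))
(4, 0, R4, (0, 1))
(5, 2, R7, (1,))
(10, 0, R8, (0, 1))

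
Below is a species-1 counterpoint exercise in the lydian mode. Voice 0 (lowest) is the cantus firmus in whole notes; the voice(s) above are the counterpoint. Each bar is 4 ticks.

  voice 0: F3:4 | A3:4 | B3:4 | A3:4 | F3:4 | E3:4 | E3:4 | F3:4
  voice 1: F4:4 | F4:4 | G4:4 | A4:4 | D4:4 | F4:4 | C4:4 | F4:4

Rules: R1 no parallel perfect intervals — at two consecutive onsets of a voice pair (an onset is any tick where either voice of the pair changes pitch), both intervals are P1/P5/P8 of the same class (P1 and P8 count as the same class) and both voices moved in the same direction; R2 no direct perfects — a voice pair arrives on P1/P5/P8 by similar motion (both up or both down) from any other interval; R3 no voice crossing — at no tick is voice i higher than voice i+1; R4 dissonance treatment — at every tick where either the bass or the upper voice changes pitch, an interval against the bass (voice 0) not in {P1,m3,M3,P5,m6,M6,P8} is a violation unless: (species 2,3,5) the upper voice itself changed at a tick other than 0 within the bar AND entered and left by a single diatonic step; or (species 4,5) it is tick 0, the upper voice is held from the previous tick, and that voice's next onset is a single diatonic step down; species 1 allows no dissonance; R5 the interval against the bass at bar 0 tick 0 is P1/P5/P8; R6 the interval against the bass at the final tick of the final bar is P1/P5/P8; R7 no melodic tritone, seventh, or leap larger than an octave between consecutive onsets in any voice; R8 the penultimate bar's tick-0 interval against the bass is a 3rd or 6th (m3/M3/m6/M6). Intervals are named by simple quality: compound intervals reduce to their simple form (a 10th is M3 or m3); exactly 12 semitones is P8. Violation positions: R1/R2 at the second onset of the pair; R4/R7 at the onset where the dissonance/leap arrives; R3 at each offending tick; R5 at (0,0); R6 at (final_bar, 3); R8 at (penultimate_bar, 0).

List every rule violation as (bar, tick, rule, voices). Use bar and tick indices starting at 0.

bar 0: v0=F3 v1=F4 downbeat P8
bar 1: v0=A3 v1=F4 downbeat m6
bar 2: v0=B3 v1=G4 downbeat m6
bar 3: v0=A3 v1=A4 downbeat P8
bar 4: v0=F3 v1=D4 downbeat M6
bar 5: v0=E3 v1=F4 downbeat m2
bar 6: v0=E3 v1=C4 downbeat m6
bar 7: v0=F3 v1=F4 downbeat P8
  -> R4 @ bar 5 tick 0 v(0, 1): E3/F4 m2 untreated
  -> R2 @ bar 7 tick 0 v(0, 1): E3/C4 m6 -> F3/F4 P8 similar

(5, 0, R4, (0, 1))
(7, 0, R2, (0, 1))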